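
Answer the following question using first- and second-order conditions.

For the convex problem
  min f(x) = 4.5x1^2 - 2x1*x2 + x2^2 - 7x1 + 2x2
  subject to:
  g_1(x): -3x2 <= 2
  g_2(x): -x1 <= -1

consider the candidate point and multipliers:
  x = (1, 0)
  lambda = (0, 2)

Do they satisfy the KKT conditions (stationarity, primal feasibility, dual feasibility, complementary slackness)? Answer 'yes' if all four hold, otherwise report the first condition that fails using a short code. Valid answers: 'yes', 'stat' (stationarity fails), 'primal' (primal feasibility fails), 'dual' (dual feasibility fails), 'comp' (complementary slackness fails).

Gradient of f: grad f(x) = Q x + c = (2, 0)
Constraint values g_i(x) = a_i^T x - b_i:
  g_1((1, 0)) = -2
  g_2((1, 0)) = 0
Stationarity residual: grad f(x) + sum_i lambda_i a_i = (0, 0)
  -> stationarity OK
Primal feasibility (all g_i <= 0): OK
Dual feasibility (all lambda_i >= 0): OK
Complementary slackness (lambda_i * g_i(x) = 0 for all i): OK

Verdict: yes, KKT holds.

yes


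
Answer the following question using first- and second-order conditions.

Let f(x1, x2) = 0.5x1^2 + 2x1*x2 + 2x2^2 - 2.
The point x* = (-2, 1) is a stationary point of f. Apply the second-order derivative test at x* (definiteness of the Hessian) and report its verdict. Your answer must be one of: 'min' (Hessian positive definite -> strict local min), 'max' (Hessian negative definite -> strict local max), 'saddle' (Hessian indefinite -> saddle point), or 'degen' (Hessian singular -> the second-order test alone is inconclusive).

Compute the Hessian H = grad^2 f:
  H = [[1, 2], [2, 4]]
Verify stationarity: grad f(x*) = H x* + g = (0, 0).
Eigenvalues of H: 0, 5.
H has a zero eigenvalue (singular; positive semidefinite but not definite), so H is neither positive definite, negative definite, nor indefinite. The second-order test alone is inconclusive -> degen.
(Indeed, f is constant along the null direction of H through x*, so x* is not a strict local extremum.)

degen


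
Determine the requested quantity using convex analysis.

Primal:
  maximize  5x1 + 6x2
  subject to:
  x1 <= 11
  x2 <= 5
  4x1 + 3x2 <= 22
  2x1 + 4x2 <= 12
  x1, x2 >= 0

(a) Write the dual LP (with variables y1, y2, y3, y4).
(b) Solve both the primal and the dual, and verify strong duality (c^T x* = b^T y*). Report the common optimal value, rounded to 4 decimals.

The standard primal-dual pair for 'max c^T x s.t. A x <= b, x >= 0' is:
  Dual:  min b^T y  s.t.  A^T y >= c,  y >= 0.

So the dual LP is:
  minimize  11y1 + 5y2 + 22y3 + 12y4
  subject to:
    y1 + 4y3 + 2y4 >= 5
    y2 + 3y3 + 4y4 >= 6
    y1, y2, y3, y4 >= 0

Solving the primal: x* = (5.2, 0.4).
  primal value c^T x* = 28.4.
Solving the dual: y* = (0, 0, 0.8, 0.9).
  dual value b^T y* = 28.4.
Strong duality: c^T x* = b^T y*. Confirmed.

28.4


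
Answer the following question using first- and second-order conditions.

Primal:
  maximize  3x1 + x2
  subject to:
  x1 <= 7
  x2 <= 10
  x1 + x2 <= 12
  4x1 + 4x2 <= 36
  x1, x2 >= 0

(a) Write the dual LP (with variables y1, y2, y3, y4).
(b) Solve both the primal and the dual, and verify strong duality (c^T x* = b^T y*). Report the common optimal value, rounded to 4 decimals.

The standard primal-dual pair for 'max c^T x s.t. A x <= b, x >= 0' is:
  Dual:  min b^T y  s.t.  A^T y >= c,  y >= 0.

So the dual LP is:
  minimize  7y1 + 10y2 + 12y3 + 36y4
  subject to:
    y1 + y3 + 4y4 >= 3
    y2 + y3 + 4y4 >= 1
    y1, y2, y3, y4 >= 0

Solving the primal: x* = (7, 2).
  primal value c^T x* = 23.
Solving the dual: y* = (2, 0, 0, 0.25).
  dual value b^T y* = 23.
Strong duality: c^T x* = b^T y*. Confirmed.

23


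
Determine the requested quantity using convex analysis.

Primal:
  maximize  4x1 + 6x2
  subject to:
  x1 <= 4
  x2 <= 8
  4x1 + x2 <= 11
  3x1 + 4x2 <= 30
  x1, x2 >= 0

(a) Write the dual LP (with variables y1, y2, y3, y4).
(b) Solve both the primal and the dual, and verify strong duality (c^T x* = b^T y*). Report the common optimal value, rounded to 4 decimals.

The standard primal-dual pair for 'max c^T x s.t. A x <= b, x >= 0' is:
  Dual:  min b^T y  s.t.  A^T y >= c,  y >= 0.

So the dual LP is:
  minimize  4y1 + 8y2 + 11y3 + 30y4
  subject to:
    y1 + 4y3 + 3y4 >= 4
    y2 + y3 + 4y4 >= 6
    y1, y2, y3, y4 >= 0

Solving the primal: x* = (0, 7.5).
  primal value c^T x* = 45.
Solving the dual: y* = (0, 0, 0, 1.5).
  dual value b^T y* = 45.
Strong duality: c^T x* = b^T y*. Confirmed.

45


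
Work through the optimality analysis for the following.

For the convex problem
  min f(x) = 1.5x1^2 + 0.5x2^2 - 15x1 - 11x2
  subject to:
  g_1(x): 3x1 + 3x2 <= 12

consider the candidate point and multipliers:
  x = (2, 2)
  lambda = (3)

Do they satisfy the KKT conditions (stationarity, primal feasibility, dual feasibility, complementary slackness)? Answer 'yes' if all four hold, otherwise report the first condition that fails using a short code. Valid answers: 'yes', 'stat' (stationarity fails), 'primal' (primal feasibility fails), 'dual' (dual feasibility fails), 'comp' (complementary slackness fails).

Gradient of f: grad f(x) = Q x + c = (-9, -9)
Constraint values g_i(x) = a_i^T x - b_i:
  g_1((2, 2)) = 0
Stationarity residual: grad f(x) + sum_i lambda_i a_i = (0, 0)
  -> stationarity OK
Primal feasibility (all g_i <= 0): OK
Dual feasibility (all lambda_i >= 0): OK
Complementary slackness (lambda_i * g_i(x) = 0 for all i): OK

Verdict: yes, KKT holds.

yes


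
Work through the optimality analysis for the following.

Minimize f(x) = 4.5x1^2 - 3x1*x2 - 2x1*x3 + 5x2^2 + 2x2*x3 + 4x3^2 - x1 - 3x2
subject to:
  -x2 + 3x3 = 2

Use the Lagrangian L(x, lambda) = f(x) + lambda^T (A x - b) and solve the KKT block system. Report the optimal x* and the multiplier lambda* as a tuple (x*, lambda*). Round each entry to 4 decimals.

Form the Lagrangian:
  L(x, lambda) = (1/2) x^T Q x + c^T x + lambda^T (A x - b)
Stationarity (grad_x L = 0): Q x + c + A^T lambda = 0.
Primal feasibility: A x = b.

This gives the KKT block system:
  [ Q   A^T ] [ x     ]   [-c ]
  [ A    0  ] [ lambda ] = [ b ]

Solving the linear system:
  x*      = (0.2911, 0.0783, 0.6928)
  lambda* = (-1.7054)
  f(x*)   = 1.4425

x* = (0.2911, 0.0783, 0.6928), lambda* = (-1.7054)


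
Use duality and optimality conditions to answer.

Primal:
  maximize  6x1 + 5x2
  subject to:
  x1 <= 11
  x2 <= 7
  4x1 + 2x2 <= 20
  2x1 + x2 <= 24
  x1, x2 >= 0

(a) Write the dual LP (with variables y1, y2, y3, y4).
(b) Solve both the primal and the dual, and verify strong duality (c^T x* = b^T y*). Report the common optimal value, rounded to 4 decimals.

The standard primal-dual pair for 'max c^T x s.t. A x <= b, x >= 0' is:
  Dual:  min b^T y  s.t.  A^T y >= c,  y >= 0.

So the dual LP is:
  minimize  11y1 + 7y2 + 20y3 + 24y4
  subject to:
    y1 + 4y3 + 2y4 >= 6
    y2 + 2y3 + y4 >= 5
    y1, y2, y3, y4 >= 0

Solving the primal: x* = (1.5, 7).
  primal value c^T x* = 44.
Solving the dual: y* = (0, 2, 1.5, 0).
  dual value b^T y* = 44.
Strong duality: c^T x* = b^T y*. Confirmed.

44


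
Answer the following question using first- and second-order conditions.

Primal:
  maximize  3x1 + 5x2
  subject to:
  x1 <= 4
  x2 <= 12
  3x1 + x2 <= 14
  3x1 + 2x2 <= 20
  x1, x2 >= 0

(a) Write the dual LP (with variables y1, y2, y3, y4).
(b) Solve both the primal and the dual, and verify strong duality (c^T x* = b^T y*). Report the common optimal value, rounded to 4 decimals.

The standard primal-dual pair for 'max c^T x s.t. A x <= b, x >= 0' is:
  Dual:  min b^T y  s.t.  A^T y >= c,  y >= 0.

So the dual LP is:
  minimize  4y1 + 12y2 + 14y3 + 20y4
  subject to:
    y1 + 3y3 + 3y4 >= 3
    y2 + y3 + 2y4 >= 5
    y1, y2, y3, y4 >= 0

Solving the primal: x* = (0, 10).
  primal value c^T x* = 50.
Solving the dual: y* = (0, 0, 0, 2.5).
  dual value b^T y* = 50.
Strong duality: c^T x* = b^T y*. Confirmed.

50


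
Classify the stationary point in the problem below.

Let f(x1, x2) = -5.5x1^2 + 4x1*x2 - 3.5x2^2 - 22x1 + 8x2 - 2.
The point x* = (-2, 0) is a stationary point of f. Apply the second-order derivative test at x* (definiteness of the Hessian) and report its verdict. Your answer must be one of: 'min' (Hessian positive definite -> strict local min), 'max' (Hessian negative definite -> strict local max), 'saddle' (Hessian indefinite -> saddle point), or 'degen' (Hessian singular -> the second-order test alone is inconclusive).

Compute the Hessian H = grad^2 f:
  H = [[-11, 4], [4, -7]]
Verify stationarity: grad f(x*) = H x* + g = (0, 0).
Eigenvalues of H: -13.4721, -4.5279.
Both eigenvalues < 0, so H is negative definite -> x* is a strict local max.

max


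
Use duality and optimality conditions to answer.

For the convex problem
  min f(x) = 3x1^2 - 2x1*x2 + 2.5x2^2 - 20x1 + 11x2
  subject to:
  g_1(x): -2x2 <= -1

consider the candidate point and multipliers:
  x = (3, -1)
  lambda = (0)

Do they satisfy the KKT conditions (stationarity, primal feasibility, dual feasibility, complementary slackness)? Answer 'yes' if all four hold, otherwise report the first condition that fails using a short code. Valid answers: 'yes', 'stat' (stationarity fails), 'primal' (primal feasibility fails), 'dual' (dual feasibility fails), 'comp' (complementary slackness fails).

Gradient of f: grad f(x) = Q x + c = (0, 0)
Constraint values g_i(x) = a_i^T x - b_i:
  g_1((3, -1)) = 3
Stationarity residual: grad f(x) + sum_i lambda_i a_i = (0, 0)
  -> stationarity OK
Primal feasibility (all g_i <= 0): FAILS
Dual feasibility (all lambda_i >= 0): OK
Complementary slackness (lambda_i * g_i(x) = 0 for all i): OK

Verdict: the first failing condition is primal_feasibility -> primal.

primal


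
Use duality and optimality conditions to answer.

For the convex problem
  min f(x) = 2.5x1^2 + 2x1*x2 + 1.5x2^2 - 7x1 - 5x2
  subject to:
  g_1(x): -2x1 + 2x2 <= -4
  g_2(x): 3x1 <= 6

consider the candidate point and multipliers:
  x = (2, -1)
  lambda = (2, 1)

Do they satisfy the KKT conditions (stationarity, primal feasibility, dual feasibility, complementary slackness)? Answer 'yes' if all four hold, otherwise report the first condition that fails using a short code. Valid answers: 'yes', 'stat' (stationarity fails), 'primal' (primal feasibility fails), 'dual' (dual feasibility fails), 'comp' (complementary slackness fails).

Gradient of f: grad f(x) = Q x + c = (1, -4)
Constraint values g_i(x) = a_i^T x - b_i:
  g_1((2, -1)) = -2
  g_2((2, -1)) = 0
Stationarity residual: grad f(x) + sum_i lambda_i a_i = (0, 0)
  -> stationarity OK
Primal feasibility (all g_i <= 0): OK
Dual feasibility (all lambda_i >= 0): OK
Complementary slackness (lambda_i * g_i(x) = 0 for all i): FAILS

Verdict: the first failing condition is complementary_slackness -> comp.

comp


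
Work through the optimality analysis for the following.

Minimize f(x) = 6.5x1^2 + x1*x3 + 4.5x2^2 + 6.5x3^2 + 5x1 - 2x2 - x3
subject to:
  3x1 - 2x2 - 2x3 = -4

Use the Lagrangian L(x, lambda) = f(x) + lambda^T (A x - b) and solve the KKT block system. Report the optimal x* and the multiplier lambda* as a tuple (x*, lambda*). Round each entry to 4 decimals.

Form the Lagrangian:
  L(x, lambda) = (1/2) x^T Q x + c^T x + lambda^T (A x - b)
Stationarity (grad_x L = 0): Q x + c + A^T lambda = 0.
Primal feasibility: A x = b.

This gives the KKT block system:
  [ Q   A^T ] [ x     ]   [-c ]
  [ A    0  ] [ lambda ] = [ b ]

Solving the linear system:
  x*      = (-0.7397, 0.538, 0.3525)
  lambda* = (1.4211)
  f(x*)   = 0.2788

x* = (-0.7397, 0.538, 0.3525), lambda* = (1.4211)


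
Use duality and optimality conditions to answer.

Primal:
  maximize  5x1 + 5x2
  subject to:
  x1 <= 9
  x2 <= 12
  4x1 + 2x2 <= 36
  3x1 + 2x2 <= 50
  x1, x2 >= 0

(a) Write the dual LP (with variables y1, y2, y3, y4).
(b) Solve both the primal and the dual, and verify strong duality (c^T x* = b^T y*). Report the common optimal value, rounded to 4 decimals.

The standard primal-dual pair for 'max c^T x s.t. A x <= b, x >= 0' is:
  Dual:  min b^T y  s.t.  A^T y >= c,  y >= 0.

So the dual LP is:
  minimize  9y1 + 12y2 + 36y3 + 50y4
  subject to:
    y1 + 4y3 + 3y4 >= 5
    y2 + 2y3 + 2y4 >= 5
    y1, y2, y3, y4 >= 0

Solving the primal: x* = (3, 12).
  primal value c^T x* = 75.
Solving the dual: y* = (0, 2.5, 1.25, 0).
  dual value b^T y* = 75.
Strong duality: c^T x* = b^T y*. Confirmed.

75


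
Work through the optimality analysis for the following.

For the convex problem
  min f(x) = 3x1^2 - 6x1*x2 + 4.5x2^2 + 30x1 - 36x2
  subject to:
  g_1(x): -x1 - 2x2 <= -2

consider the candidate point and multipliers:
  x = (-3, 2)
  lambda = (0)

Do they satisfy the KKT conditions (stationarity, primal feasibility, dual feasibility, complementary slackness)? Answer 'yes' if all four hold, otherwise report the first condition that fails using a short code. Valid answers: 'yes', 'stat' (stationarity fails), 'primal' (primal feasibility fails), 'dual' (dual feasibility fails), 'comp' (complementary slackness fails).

Gradient of f: grad f(x) = Q x + c = (0, 0)
Constraint values g_i(x) = a_i^T x - b_i:
  g_1((-3, 2)) = 1
Stationarity residual: grad f(x) + sum_i lambda_i a_i = (0, 0)
  -> stationarity OK
Primal feasibility (all g_i <= 0): FAILS
Dual feasibility (all lambda_i >= 0): OK
Complementary slackness (lambda_i * g_i(x) = 0 for all i): OK

Verdict: the first failing condition is primal_feasibility -> primal.

primal


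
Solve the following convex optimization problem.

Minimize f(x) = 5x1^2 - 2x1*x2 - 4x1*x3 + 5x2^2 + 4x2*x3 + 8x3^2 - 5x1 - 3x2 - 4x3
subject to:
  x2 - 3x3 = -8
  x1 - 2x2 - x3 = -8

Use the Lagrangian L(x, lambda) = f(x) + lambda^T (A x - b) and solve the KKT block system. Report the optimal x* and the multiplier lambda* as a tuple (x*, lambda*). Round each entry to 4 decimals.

Form the Lagrangian:
  L(x, lambda) = (1/2) x^T Q x + c^T x + lambda^T (A x - b)
Stationarity (grad_x L = 0): Q x + c + A^T lambda = 0.
Primal feasibility: A x = b.

This gives the KKT block system:
  [ Q   A^T ] [ x     ]   [-c ]
  [ A    0  ] [ lambda ] = [ b ]

Solving the linear system:
  x*      = (0.0333, 2.3, 3.4333)
  lambda* = (12.3333, 23)
  f(x*)   = 130.9333

x* = (0.0333, 2.3, 3.4333), lambda* = (12.3333, 23)


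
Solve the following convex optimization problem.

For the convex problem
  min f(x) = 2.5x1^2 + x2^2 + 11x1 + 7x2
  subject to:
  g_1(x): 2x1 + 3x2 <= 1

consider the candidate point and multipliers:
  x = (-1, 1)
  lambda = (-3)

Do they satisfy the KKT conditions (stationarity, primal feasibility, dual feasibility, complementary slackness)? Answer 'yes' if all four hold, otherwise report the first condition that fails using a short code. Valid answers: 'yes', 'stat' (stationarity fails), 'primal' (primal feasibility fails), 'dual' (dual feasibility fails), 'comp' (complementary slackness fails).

Gradient of f: grad f(x) = Q x + c = (6, 9)
Constraint values g_i(x) = a_i^T x - b_i:
  g_1((-1, 1)) = 0
Stationarity residual: grad f(x) + sum_i lambda_i a_i = (0, 0)
  -> stationarity OK
Primal feasibility (all g_i <= 0): OK
Dual feasibility (all lambda_i >= 0): FAILS
Complementary slackness (lambda_i * g_i(x) = 0 for all i): OK

Verdict: the first failing condition is dual_feasibility -> dual.

dual


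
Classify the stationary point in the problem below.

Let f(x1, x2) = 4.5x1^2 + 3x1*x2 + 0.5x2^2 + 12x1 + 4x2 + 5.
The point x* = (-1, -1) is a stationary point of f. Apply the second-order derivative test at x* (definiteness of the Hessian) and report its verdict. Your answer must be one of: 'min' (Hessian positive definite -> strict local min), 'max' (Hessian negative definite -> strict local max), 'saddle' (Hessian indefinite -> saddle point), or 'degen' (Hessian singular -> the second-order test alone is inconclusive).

Compute the Hessian H = grad^2 f:
  H = [[9, 3], [3, 1]]
Verify stationarity: grad f(x*) = H x* + g = (0, 0).
Eigenvalues of H: 0, 10.
H has a zero eigenvalue (singular; positive semidefinite but not definite), so H is neither positive definite, negative definite, nor indefinite. The second-order test alone is inconclusive -> degen.
(Indeed, f is constant along the null direction of H through x*, so x* is not a strict local extremum.)

degen


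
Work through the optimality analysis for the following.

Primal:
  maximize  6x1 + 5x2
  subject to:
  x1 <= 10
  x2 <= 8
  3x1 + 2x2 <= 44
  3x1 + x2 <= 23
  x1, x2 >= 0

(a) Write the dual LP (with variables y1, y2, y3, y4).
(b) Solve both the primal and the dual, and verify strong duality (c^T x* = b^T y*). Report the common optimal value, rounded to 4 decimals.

The standard primal-dual pair for 'max c^T x s.t. A x <= b, x >= 0' is:
  Dual:  min b^T y  s.t.  A^T y >= c,  y >= 0.

So the dual LP is:
  minimize  10y1 + 8y2 + 44y3 + 23y4
  subject to:
    y1 + 3y3 + 3y4 >= 6
    y2 + 2y3 + y4 >= 5
    y1, y2, y3, y4 >= 0

Solving the primal: x* = (5, 8).
  primal value c^T x* = 70.
Solving the dual: y* = (0, 3, 0, 2).
  dual value b^T y* = 70.
Strong duality: c^T x* = b^T y*. Confirmed.

70


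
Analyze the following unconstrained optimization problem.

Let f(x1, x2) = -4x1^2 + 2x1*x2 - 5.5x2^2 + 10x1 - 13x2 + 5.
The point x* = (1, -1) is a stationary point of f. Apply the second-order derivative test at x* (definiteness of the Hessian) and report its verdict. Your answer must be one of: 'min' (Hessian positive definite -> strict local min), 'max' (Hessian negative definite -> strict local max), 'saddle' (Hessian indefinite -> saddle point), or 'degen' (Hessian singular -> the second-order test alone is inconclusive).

Compute the Hessian H = grad^2 f:
  H = [[-8, 2], [2, -11]]
Verify stationarity: grad f(x*) = H x* + g = (0, 0).
Eigenvalues of H: -12, -7.
Both eigenvalues < 0, so H is negative definite -> x* is a strict local max.

max


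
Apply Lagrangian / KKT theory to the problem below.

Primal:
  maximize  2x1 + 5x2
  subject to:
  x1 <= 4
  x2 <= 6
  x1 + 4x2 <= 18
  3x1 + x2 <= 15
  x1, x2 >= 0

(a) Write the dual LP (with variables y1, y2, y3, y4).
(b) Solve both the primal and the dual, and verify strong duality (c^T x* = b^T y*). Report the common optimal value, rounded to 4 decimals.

The standard primal-dual pair for 'max c^T x s.t. A x <= b, x >= 0' is:
  Dual:  min b^T y  s.t.  A^T y >= c,  y >= 0.

So the dual LP is:
  minimize  4y1 + 6y2 + 18y3 + 15y4
  subject to:
    y1 + y3 + 3y4 >= 2
    y2 + 4y3 + y4 >= 5
    y1, y2, y3, y4 >= 0

Solving the primal: x* = (3.8182, 3.5455).
  primal value c^T x* = 25.3636.
Solving the dual: y* = (0, 0, 1.1818, 0.2727).
  dual value b^T y* = 25.3636.
Strong duality: c^T x* = b^T y*. Confirmed.

25.3636


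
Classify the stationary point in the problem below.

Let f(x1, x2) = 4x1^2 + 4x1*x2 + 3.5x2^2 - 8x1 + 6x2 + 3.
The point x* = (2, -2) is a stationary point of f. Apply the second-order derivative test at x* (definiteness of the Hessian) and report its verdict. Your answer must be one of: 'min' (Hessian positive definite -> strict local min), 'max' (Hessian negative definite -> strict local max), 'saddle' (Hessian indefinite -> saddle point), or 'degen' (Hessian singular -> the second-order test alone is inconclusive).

Compute the Hessian H = grad^2 f:
  H = [[8, 4], [4, 7]]
Verify stationarity: grad f(x*) = H x* + g = (0, 0).
Eigenvalues of H: 3.4689, 11.5311.
Both eigenvalues > 0, so H is positive definite -> x* is a strict local min.

min


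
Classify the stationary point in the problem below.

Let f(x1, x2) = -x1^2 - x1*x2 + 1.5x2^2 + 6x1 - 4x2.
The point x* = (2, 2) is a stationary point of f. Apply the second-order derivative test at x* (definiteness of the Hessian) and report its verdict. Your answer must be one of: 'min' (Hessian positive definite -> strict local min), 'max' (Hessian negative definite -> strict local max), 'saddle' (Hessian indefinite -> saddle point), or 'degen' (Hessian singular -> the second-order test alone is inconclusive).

Compute the Hessian H = grad^2 f:
  H = [[-2, -1], [-1, 3]]
Verify stationarity: grad f(x*) = H x* + g = (0, 0).
Eigenvalues of H: -2.1926, 3.1926.
Eigenvalues have mixed signs, so H is indefinite -> x* is a saddle point.

saddle


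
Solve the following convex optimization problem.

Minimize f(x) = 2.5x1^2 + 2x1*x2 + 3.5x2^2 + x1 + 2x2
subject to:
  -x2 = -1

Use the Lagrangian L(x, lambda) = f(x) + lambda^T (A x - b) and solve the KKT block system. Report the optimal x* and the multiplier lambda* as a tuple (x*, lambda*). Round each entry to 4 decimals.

Form the Lagrangian:
  L(x, lambda) = (1/2) x^T Q x + c^T x + lambda^T (A x - b)
Stationarity (grad_x L = 0): Q x + c + A^T lambda = 0.
Primal feasibility: A x = b.

This gives the KKT block system:
  [ Q   A^T ] [ x     ]   [-c ]
  [ A    0  ] [ lambda ] = [ b ]

Solving the linear system:
  x*      = (-0.6, 1)
  lambda* = (7.8)
  f(x*)   = 4.6

x* = (-0.6, 1), lambda* = (7.8)


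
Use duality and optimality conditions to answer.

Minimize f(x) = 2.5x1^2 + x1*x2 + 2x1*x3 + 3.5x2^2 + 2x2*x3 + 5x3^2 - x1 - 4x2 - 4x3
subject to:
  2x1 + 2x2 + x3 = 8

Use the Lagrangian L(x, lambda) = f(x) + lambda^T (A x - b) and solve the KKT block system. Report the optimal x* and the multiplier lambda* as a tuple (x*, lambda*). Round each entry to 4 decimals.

Form the Lagrangian:
  L(x, lambda) = (1/2) x^T Q x + c^T x + lambda^T (A x - b)
Stationarity (grad_x L = 0): Q x + c + A^T lambda = 0.
Primal feasibility: A x = b.

This gives the KKT block system:
  [ Q   A^T ] [ x     ]   [-c ]
  [ A    0  ] [ lambda ] = [ b ]

Solving the linear system:
  x*      = (2.0424, 1.8616, 0.1921)
  lambda* = (-5.7288)
  f(x*)   = 17.7867

x* = (2.0424, 1.8616, 0.1921), lambda* = (-5.7288)


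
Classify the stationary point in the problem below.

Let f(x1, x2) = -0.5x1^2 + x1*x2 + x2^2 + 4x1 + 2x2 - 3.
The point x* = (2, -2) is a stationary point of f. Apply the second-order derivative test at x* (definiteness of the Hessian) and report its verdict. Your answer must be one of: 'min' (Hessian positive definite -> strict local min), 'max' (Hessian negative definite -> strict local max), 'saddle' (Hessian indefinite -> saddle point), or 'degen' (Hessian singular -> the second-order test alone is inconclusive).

Compute the Hessian H = grad^2 f:
  H = [[-1, 1], [1, 2]]
Verify stationarity: grad f(x*) = H x* + g = (0, 0).
Eigenvalues of H: -1.3028, 2.3028.
Eigenvalues have mixed signs, so H is indefinite -> x* is a saddle point.

saddle


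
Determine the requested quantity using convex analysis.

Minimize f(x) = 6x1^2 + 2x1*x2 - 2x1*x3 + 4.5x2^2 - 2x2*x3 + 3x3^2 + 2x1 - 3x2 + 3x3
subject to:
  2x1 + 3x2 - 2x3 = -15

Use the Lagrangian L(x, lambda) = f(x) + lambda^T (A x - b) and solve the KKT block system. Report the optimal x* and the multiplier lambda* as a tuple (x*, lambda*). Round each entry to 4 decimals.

Form the Lagrangian:
  L(x, lambda) = (1/2) x^T Q x + c^T x + lambda^T (A x - b)
Stationarity (grad_x L = 0): Q x + c + A^T lambda = 0.
Primal feasibility: A x = b.

This gives the KKT block system:
  [ Q   A^T ] [ x     ]   [-c ]
  [ A    0  ] [ lambda ] = [ b ]

Solving the linear system:
  x*      = (-1.3, -2.8, 2)
  lambda* = (11.6)
  f(x*)   = 92.9

x* = (-1.3, -2.8, 2), lambda* = (11.6)


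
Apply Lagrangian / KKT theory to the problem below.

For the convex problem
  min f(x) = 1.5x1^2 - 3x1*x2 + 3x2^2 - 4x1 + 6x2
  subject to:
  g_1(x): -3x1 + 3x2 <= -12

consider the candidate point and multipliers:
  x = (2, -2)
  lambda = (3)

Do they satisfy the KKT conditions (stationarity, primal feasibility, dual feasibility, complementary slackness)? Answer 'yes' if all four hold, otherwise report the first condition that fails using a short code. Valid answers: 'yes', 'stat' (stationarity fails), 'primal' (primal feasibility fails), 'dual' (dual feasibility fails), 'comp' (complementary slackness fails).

Gradient of f: grad f(x) = Q x + c = (8, -12)
Constraint values g_i(x) = a_i^T x - b_i:
  g_1((2, -2)) = 0
Stationarity residual: grad f(x) + sum_i lambda_i a_i = (-1, -3)
  -> stationarity FAILS
Primal feasibility (all g_i <= 0): OK
Dual feasibility (all lambda_i >= 0): OK
Complementary slackness (lambda_i * g_i(x) = 0 for all i): OK

Verdict: the first failing condition is stationarity -> stat.

stat


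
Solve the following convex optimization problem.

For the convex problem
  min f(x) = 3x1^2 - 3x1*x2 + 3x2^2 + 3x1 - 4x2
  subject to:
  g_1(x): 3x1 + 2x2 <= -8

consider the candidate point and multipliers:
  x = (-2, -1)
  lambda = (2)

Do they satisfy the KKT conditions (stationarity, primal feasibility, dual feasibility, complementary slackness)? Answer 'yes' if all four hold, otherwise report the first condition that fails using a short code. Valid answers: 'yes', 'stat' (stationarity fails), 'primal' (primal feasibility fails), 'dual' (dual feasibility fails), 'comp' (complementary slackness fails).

Gradient of f: grad f(x) = Q x + c = (-6, -4)
Constraint values g_i(x) = a_i^T x - b_i:
  g_1((-2, -1)) = 0
Stationarity residual: grad f(x) + sum_i lambda_i a_i = (0, 0)
  -> stationarity OK
Primal feasibility (all g_i <= 0): OK
Dual feasibility (all lambda_i >= 0): OK
Complementary slackness (lambda_i * g_i(x) = 0 for all i): OK

Verdict: yes, KKT holds.

yes


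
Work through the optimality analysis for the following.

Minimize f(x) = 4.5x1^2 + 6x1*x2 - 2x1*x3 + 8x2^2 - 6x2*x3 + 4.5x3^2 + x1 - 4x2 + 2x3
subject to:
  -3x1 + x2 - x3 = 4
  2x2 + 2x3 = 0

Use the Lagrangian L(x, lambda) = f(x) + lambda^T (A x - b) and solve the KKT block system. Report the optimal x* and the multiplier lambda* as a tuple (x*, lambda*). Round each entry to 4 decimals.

Form the Lagrangian:
  L(x, lambda) = (1/2) x^T Q x + c^T x + lambda^T (A x - b)
Stationarity (grad_x L = 0): Q x + c + A^T lambda = 0.
Primal feasibility: A x = b.

This gives the KKT block system:
  [ Q   A^T ] [ x     ]   [-c ]
  [ A    0  ] [ lambda ] = [ b ]

Solving the linear system:
  x*      = (-1.0237, 0.4645, -0.4645)
  lambda* = (-1.4989, 0.7108)
  f(x*)   = 1.0925

x* = (-1.0237, 0.4645, -0.4645), lambda* = (-1.4989, 0.7108)


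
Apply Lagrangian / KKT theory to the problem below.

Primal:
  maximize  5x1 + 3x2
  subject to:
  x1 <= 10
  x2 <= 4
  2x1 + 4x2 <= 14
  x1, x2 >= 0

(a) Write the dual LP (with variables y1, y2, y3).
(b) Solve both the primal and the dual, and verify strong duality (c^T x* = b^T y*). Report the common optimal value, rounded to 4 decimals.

The standard primal-dual pair for 'max c^T x s.t. A x <= b, x >= 0' is:
  Dual:  min b^T y  s.t.  A^T y >= c,  y >= 0.

So the dual LP is:
  minimize  10y1 + 4y2 + 14y3
  subject to:
    y1 + 2y3 >= 5
    y2 + 4y3 >= 3
    y1, y2, y3 >= 0

Solving the primal: x* = (7, 0).
  primal value c^T x* = 35.
Solving the dual: y* = (0, 0, 2.5).
  dual value b^T y* = 35.
Strong duality: c^T x* = b^T y*. Confirmed.

35


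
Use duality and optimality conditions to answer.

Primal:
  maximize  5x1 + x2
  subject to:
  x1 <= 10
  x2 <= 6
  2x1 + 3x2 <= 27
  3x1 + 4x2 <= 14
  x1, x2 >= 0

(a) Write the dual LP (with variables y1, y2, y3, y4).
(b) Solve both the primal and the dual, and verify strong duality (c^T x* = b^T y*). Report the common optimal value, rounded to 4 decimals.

The standard primal-dual pair for 'max c^T x s.t. A x <= b, x >= 0' is:
  Dual:  min b^T y  s.t.  A^T y >= c,  y >= 0.

So the dual LP is:
  minimize  10y1 + 6y2 + 27y3 + 14y4
  subject to:
    y1 + 2y3 + 3y4 >= 5
    y2 + 3y3 + 4y4 >= 1
    y1, y2, y3, y4 >= 0

Solving the primal: x* = (4.6667, 0).
  primal value c^T x* = 23.3333.
Solving the dual: y* = (0, 0, 0, 1.6667).
  dual value b^T y* = 23.3333.
Strong duality: c^T x* = b^T y*. Confirmed.

23.3333


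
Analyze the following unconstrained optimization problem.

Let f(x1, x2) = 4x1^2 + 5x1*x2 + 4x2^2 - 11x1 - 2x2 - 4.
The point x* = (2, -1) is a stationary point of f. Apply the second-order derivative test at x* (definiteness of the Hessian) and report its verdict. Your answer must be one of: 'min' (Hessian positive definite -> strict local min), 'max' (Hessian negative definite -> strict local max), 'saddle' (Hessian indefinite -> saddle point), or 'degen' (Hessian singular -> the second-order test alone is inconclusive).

Compute the Hessian H = grad^2 f:
  H = [[8, 5], [5, 8]]
Verify stationarity: grad f(x*) = H x* + g = (0, 0).
Eigenvalues of H: 3, 13.
Both eigenvalues > 0, so H is positive definite -> x* is a strict local min.

min


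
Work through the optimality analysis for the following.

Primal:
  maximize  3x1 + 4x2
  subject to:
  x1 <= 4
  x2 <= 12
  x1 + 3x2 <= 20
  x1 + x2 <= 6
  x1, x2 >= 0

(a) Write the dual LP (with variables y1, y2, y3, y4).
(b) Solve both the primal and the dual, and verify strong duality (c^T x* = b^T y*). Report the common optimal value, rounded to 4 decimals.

The standard primal-dual pair for 'max c^T x s.t. A x <= b, x >= 0' is:
  Dual:  min b^T y  s.t.  A^T y >= c,  y >= 0.

So the dual LP is:
  minimize  4y1 + 12y2 + 20y3 + 6y4
  subject to:
    y1 + y3 + y4 >= 3
    y2 + 3y3 + y4 >= 4
    y1, y2, y3, y4 >= 0

Solving the primal: x* = (0, 6).
  primal value c^T x* = 24.
Solving the dual: y* = (0, 0, 0, 4).
  dual value b^T y* = 24.
Strong duality: c^T x* = b^T y*. Confirmed.

24


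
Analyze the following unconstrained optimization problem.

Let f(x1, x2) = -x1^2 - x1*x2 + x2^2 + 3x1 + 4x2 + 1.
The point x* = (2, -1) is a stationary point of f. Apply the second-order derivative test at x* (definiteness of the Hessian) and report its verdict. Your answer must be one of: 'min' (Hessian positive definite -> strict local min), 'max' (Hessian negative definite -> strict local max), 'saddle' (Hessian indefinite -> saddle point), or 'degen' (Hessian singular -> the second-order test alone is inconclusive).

Compute the Hessian H = grad^2 f:
  H = [[-2, -1], [-1, 2]]
Verify stationarity: grad f(x*) = H x* + g = (0, 0).
Eigenvalues of H: -2.2361, 2.2361.
Eigenvalues have mixed signs, so H is indefinite -> x* is a saddle point.

saddle


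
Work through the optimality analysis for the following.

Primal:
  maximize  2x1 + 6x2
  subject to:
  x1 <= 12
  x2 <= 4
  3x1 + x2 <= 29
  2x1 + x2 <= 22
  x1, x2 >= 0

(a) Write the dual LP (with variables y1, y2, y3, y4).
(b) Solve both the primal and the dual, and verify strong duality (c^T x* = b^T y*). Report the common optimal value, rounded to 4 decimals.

The standard primal-dual pair for 'max c^T x s.t. A x <= b, x >= 0' is:
  Dual:  min b^T y  s.t.  A^T y >= c,  y >= 0.

So the dual LP is:
  minimize  12y1 + 4y2 + 29y3 + 22y4
  subject to:
    y1 + 3y3 + 2y4 >= 2
    y2 + y3 + y4 >= 6
    y1, y2, y3, y4 >= 0

Solving the primal: x* = (8.3333, 4).
  primal value c^T x* = 40.6667.
Solving the dual: y* = (0, 5.3333, 0.6667, 0).
  dual value b^T y* = 40.6667.
Strong duality: c^T x* = b^T y*. Confirmed.

40.6667


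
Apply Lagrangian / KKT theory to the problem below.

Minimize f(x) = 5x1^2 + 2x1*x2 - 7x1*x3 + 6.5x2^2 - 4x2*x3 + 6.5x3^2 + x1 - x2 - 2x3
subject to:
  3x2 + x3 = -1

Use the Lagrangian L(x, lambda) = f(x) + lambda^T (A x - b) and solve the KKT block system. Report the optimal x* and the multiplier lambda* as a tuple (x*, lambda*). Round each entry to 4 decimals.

Form the Lagrangian:
  L(x, lambda) = (1/2) x^T Q x + c^T x + lambda^T (A x - b)
Stationarity (grad_x L = 0): Q x + c + A^T lambda = 0.
Primal feasibility: A x = b.

This gives the KKT block system:
  [ Q   A^T ] [ x     ]   [-c ]
  [ A    0  ] [ lambda ] = [ b ]

Solving the linear system:
  x*      = (-0.1266, -0.2928, -0.1217)
  lambda* = (1.5242)
  f(x*)   = 0.9669

x* = (-0.1266, -0.2928, -0.1217), lambda* = (1.5242)


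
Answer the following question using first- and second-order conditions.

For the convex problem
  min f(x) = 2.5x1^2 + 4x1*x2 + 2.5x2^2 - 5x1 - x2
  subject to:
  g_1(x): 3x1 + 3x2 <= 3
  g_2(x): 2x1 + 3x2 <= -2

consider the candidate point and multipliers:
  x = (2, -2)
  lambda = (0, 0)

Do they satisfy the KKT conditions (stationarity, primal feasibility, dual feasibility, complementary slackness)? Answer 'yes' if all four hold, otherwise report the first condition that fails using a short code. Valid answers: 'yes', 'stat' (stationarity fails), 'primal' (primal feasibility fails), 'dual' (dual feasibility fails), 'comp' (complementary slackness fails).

Gradient of f: grad f(x) = Q x + c = (-3, -3)
Constraint values g_i(x) = a_i^T x - b_i:
  g_1((2, -2)) = -3
  g_2((2, -2)) = 0
Stationarity residual: grad f(x) + sum_i lambda_i a_i = (-3, -3)
  -> stationarity FAILS
Primal feasibility (all g_i <= 0): OK
Dual feasibility (all lambda_i >= 0): OK
Complementary slackness (lambda_i * g_i(x) = 0 for all i): OK

Verdict: the first failing condition is stationarity -> stat.

stat


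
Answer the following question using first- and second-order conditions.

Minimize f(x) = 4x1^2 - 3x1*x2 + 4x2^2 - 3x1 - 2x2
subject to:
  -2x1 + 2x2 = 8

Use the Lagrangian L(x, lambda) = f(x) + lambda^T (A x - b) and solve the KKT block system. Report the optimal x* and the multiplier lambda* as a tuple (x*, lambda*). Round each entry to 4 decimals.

Form the Lagrangian:
  L(x, lambda) = (1/2) x^T Q x + c^T x + lambda^T (A x - b)
Stationarity (grad_x L = 0): Q x + c + A^T lambda = 0.
Primal feasibility: A x = b.

This gives the KKT block system:
  [ Q   A^T ] [ x     ]   [-c ]
  [ A    0  ] [ lambda ] = [ b ]

Solving the linear system:
  x*      = (-1.5, 2.5)
  lambda* = (-11.25)
  f(x*)   = 44.75

x* = (-1.5, 2.5), lambda* = (-11.25)


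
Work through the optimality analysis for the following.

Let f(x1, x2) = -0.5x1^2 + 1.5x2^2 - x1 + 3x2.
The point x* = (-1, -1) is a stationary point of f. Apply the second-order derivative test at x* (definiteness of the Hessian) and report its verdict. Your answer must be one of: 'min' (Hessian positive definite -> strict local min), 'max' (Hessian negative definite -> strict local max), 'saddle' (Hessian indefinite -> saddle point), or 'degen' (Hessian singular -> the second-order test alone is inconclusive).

Compute the Hessian H = grad^2 f:
  H = [[-1, 0], [0, 3]]
Verify stationarity: grad f(x*) = H x* + g = (0, 0).
Eigenvalues of H: -1, 3.
Eigenvalues have mixed signs, so H is indefinite -> x* is a saddle point.

saddle


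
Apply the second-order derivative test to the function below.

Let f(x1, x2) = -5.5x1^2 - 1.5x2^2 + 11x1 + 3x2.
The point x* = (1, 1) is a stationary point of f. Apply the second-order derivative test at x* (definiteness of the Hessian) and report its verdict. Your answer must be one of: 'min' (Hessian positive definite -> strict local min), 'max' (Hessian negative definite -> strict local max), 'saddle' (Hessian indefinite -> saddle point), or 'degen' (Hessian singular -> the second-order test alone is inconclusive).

Compute the Hessian H = grad^2 f:
  H = [[-11, 0], [0, -3]]
Verify stationarity: grad f(x*) = H x* + g = (0, 0).
Eigenvalues of H: -11, -3.
Both eigenvalues < 0, so H is negative definite -> x* is a strict local max.

max


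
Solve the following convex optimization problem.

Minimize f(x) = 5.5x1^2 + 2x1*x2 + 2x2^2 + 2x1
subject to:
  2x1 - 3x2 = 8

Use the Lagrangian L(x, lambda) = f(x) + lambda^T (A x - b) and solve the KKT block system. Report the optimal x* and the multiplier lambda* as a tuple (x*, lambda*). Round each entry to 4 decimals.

Form the Lagrangian:
  L(x, lambda) = (1/2) x^T Q x + c^T x + lambda^T (A x - b)
Stationarity (grad_x L = 0): Q x + c + A^T lambda = 0.
Primal feasibility: A x = b.

This gives the KKT block system:
  [ Q   A^T ] [ x     ]   [-c ]
  [ A    0  ] [ lambda ] = [ b ]

Solving the linear system:
  x*      = (0.6763, -2.2158)
  lambda* = (-2.5036)
  f(x*)   = 10.6906

x* = (0.6763, -2.2158), lambda* = (-2.5036)


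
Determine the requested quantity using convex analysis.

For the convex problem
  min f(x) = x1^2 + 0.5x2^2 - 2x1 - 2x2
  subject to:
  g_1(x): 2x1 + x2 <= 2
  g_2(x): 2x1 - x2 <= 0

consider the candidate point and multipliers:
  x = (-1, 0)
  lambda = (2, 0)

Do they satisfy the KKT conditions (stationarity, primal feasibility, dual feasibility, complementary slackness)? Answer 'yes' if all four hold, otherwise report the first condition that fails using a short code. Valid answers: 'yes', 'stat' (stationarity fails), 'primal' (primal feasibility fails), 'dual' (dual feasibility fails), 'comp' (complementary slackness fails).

Gradient of f: grad f(x) = Q x + c = (-4, -2)
Constraint values g_i(x) = a_i^T x - b_i:
  g_1((-1, 0)) = -4
  g_2((-1, 0)) = -2
Stationarity residual: grad f(x) + sum_i lambda_i a_i = (0, 0)
  -> stationarity OK
Primal feasibility (all g_i <= 0): OK
Dual feasibility (all lambda_i >= 0): OK
Complementary slackness (lambda_i * g_i(x) = 0 for all i): FAILS

Verdict: the first failing condition is complementary_slackness -> comp.

comp


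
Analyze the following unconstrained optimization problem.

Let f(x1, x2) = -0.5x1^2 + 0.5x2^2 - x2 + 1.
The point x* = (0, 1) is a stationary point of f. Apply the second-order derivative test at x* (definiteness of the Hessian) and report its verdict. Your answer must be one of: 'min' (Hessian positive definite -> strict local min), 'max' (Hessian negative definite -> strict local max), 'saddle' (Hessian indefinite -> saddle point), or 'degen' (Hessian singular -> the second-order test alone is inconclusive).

Compute the Hessian H = grad^2 f:
  H = [[-1, 0], [0, 1]]
Verify stationarity: grad f(x*) = H x* + g = (0, 0).
Eigenvalues of H: -1, 1.
Eigenvalues have mixed signs, so H is indefinite -> x* is a saddle point.

saddle


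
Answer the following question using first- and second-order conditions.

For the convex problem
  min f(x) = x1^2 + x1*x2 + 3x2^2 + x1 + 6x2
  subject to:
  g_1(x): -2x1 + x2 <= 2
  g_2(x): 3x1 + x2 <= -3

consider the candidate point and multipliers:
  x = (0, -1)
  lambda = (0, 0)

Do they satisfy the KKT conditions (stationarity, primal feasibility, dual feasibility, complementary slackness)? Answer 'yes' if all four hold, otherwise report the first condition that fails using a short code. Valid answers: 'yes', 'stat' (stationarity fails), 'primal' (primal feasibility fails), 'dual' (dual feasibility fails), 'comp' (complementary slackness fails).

Gradient of f: grad f(x) = Q x + c = (0, 0)
Constraint values g_i(x) = a_i^T x - b_i:
  g_1((0, -1)) = -3
  g_2((0, -1)) = 2
Stationarity residual: grad f(x) + sum_i lambda_i a_i = (0, 0)
  -> stationarity OK
Primal feasibility (all g_i <= 0): FAILS
Dual feasibility (all lambda_i >= 0): OK
Complementary slackness (lambda_i * g_i(x) = 0 for all i): OK

Verdict: the first failing condition is primal_feasibility -> primal.

primal


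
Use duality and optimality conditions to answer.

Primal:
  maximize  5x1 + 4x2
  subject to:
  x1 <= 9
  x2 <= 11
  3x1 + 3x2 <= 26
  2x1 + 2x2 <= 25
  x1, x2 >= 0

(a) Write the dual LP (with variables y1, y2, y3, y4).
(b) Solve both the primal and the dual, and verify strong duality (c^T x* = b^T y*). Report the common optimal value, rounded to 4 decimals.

The standard primal-dual pair for 'max c^T x s.t. A x <= b, x >= 0' is:
  Dual:  min b^T y  s.t.  A^T y >= c,  y >= 0.

So the dual LP is:
  minimize  9y1 + 11y2 + 26y3 + 25y4
  subject to:
    y1 + 3y3 + 2y4 >= 5
    y2 + 3y3 + 2y4 >= 4
    y1, y2, y3, y4 >= 0

Solving the primal: x* = (8.6667, 0).
  primal value c^T x* = 43.3333.
Solving the dual: y* = (0, 0, 1.6667, 0).
  dual value b^T y* = 43.3333.
Strong duality: c^T x* = b^T y*. Confirmed.

43.3333


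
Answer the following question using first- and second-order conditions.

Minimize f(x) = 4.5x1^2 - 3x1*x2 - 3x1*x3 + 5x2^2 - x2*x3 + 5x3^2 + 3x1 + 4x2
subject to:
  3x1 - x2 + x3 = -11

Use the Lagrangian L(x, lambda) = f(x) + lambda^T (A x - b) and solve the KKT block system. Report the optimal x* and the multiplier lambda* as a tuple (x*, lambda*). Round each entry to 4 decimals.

Form the Lagrangian:
  L(x, lambda) = (1/2) x^T Q x + c^T x + lambda^T (A x - b)
Stationarity (grad_x L = 0): Q x + c + A^T lambda = 0.
Primal feasibility: A x = b.

This gives the KKT block system:
  [ Q   A^T ] [ x     ]   [-c ]
  [ A    0  ] [ lambda ] = [ b ]

Solving the linear system:
  x*      = (-3.3953, -0.9469, -1.7611)
  lambda* = (6.4779)
  f(x*)   = 28.6416

x* = (-3.3953, -0.9469, -1.7611), lambda* = (6.4779)


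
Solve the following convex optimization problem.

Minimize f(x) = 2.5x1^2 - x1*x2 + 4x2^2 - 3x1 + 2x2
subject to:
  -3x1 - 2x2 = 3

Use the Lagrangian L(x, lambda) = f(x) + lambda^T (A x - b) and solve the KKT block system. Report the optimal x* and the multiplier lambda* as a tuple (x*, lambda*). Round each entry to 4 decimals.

Form the Lagrangian:
  L(x, lambda) = (1/2) x^T Q x + c^T x + lambda^T (A x - b)
Stationarity (grad_x L = 0): Q x + c + A^T lambda = 0.
Primal feasibility: A x = b.

This gives the KKT block system:
  [ Q   A^T ] [ x     ]   [-c ]
  [ A    0  ] [ lambda ] = [ b ]

Solving the linear system:
  x*      = (-0.5192, -0.7212)
  lambda* = (-1.625)
  f(x*)   = 2.4952

x* = (-0.5192, -0.7212), lambda* = (-1.625)
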